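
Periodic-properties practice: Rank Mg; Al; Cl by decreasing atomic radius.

Mg > Al > Cl

Mg is in period 3, group 2; Al is in period 3, group 13; Cl is in period 3, group 17.
Moving right in a period, electrons are added to the same shell under a stronger nuclear pull, so atoms get smaller; moving down, a new shell is opened and atoms get larger.
All lie in period 3, so atomic radius increases right to left.
So from largest to smallest: Mg > Al > Cl.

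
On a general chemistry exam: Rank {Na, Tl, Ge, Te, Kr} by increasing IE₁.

Na < Tl < Ge < Te < Kr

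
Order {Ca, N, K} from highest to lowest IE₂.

K > N > Ca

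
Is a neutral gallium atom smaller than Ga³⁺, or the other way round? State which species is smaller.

Ga³⁺

Forming Ga³⁺ removes 3 electrons from Ga. Fewer electrons for the same nuclear charge means less shielding and a higher Z_eff on the remaining electrons, and for main-group metals the entire outer shell is lost.
A cation is smaller than its parent atom: Ga³⁺ < Ga.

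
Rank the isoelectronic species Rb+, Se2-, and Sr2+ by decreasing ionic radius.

Se2- > Rb+ > Sr2+

All of these have 36 electrons, so size is governed by nuclear charge alone: the more protons, the stronger the pull on the same electron cloud, and the smaller the ion.
Nuclear charges: Sr2+ (Z=38), Rb+ (Z=37), Se2- (Z=34).
Largest to smallest: Se2- > Rb+ > Sr2+.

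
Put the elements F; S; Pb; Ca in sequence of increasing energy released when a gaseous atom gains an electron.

Ca < Pb < S < F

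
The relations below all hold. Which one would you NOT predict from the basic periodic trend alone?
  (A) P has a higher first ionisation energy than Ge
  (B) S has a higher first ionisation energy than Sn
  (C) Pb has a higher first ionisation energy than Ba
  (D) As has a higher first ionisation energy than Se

(D)

The general trend: first ionisation energy increases across a period and decreases down a group.
(A) P (period 3, group 15) vs Ge (period 4, group 14): the stated order agrees with the simple trend.
(B) S (period 3, group 16) vs Sn (period 5, group 14): the stated order agrees with the simple trend.
(C) Pb (period 6, group 14) vs Ba (period 6, group 2): the stated order agrees with the simple trend.
(D) As (period 4, group 15) vs Se (period 4, group 16): the stated order contradicts the simple trend.
The exception is (D): Se (4p⁴) ionizes more easily than half-filled As (4p³).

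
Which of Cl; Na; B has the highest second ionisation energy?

Consider each +1 ion: Cl⁺ still has 6 valence electrons; Na⁺ is the bare [Ne] core; B⁺ still has 2 valence electrons.
Pulling an electron out of a noble-gas core costs far more than removing a remaining valence electron, so Na sits at the high end of IE_2.
Valence configurations: Cl⁺ [Ne]3s²3p⁴, B⁺ [He]2s².
Tabulated IE_2 (kJ/mol): Cl 2298, Na 4562, B 2427.
Putting it together, IE_2: Cl < B < Na.

Na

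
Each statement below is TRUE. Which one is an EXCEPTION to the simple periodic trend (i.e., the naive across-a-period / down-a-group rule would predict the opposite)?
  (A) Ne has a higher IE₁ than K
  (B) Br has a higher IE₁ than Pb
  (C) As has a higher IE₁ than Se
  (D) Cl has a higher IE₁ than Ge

(C)

The general trend: IE₁ increases across a period and decreases down a group.
(A) Ne (period 2, group 18) vs K (period 4, group 1): the stated order agrees with the simple trend.
(B) Br (period 4, group 17) vs Pb (period 6, group 14): the stated order agrees with the simple trend.
(C) As (period 4, group 15) vs Se (period 4, group 16): the stated order contradicts the simple trend.
(D) Cl (period 3, group 17) vs Ge (period 4, group 14): the stated order agrees with the simple trend.
The exception is (C): Se (4p⁴) ionizes more easily than half-filled As (4p³).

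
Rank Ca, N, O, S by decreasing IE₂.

Consider each +1 ion: Ca⁺ still has 1 valence electron; N⁺ still has 4 valence electrons; O⁺ still has 5 valence electrons; S⁺ still has 5 valence electrons.
All are still removing valence electrons, so compare the +1 ions as you would atoms: IE_2 generally rises across a period (higher Z_eff) and falls down a group (larger shell), subject to the usual subshell exceptions.
Valence configurations: Ca⁺ [Ar]4s¹, N⁺ [He]2s²2p², O⁺ [He]2s²2p³, S⁺ [Ne]3s²3p³.
Tabulated IE_2 (kJ/mol): Ca 1145, N 2856, O 3388, S 2252.
Overall IE_2 order: Ca < S < N < O.

O > N > S > Ca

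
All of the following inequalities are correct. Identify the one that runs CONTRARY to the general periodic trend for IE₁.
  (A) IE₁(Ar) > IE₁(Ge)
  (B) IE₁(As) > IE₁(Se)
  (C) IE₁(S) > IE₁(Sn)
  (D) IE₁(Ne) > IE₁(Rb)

(B)

The general trend: IE₁ increases across a period and decreases down a group.
(A) Ar (period 3, group 18) vs Ge (period 4, group 14): the stated order agrees with the simple trend.
(B) As (period 4, group 15) vs Se (period 4, group 16): the stated order contradicts the simple trend.
(C) S (period 3, group 16) vs Sn (period 5, group 14): the stated order agrees with the simple trend.
(D) Ne (period 2, group 18) vs Rb (period 5, group 1): the stated order agrees with the simple trend.
The exception is (B): Se (4p⁴) ionizes more easily than half-filled As (4p³).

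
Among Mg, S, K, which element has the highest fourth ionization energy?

The fourth ionization energy removes an electron from the +3 ion. For each element: Mg³⁺ is already 1 electron into the core; S³⁺ still has 3 valence electrons; K³⁺ is already 2 electrons into the core.
Pulling an electron out of a noble-gas core costs far more than removing a remaining valence electron, so K and Mg sit at the high end of IE_4.
Approximate IE_4 values (kJ/mol): Mg 10543, S 4556, K 5877.
Overall IE_4 order: S < K < Mg.

Mg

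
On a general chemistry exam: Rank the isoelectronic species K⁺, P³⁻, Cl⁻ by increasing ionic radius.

K⁺, Cl⁻, P³⁻

All of these have 18 electrons, so size is governed by nuclear charge alone: the more protons, the stronger the pull on the same electron cloud, and the smaller the ion.
Nuclear charges: K⁺ (Z=19), Cl⁻ (Z=17), P³⁻ (Z=15).
Smallest to largest: K⁺ < Cl⁻ < P³⁻.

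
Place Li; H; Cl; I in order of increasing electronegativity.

EN rises left→right (higher Z_eff, smaller atoms) and falls top→bottom (larger, more shielded atoms).
These span different periods and groups, so the two trends combine.
H > Li: they share group 1; the group trend gives H the larger value.
I > H: the two effects oppose for this pair; the across-period effect wins (2.66 vs 2.20).
Cl > I: they share group 17; the group trend gives Cl the larger value.
For reference (Pauling): H 2.20, Li 0.98, Cl 3.16, I 2.66.
So from lowest to highest: Li < H < I < Cl.

Li < H < I < Cl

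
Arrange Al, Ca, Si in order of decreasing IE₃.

The third ionization energy removes an electron from the +2 ion. For each element: Al²⁺ still has 1 valence electron; Ca²⁺ is the bare [Ar] core; Si²⁺ still has 2 valence electrons.
Core electrons are held far more tightly than valence electrons, so Ca tops the IE_3 order.
Valence configurations: Al²⁺ [Ne]3s¹, Si²⁺ [Ne]3s².
The numbers (kJ/mol): Al 2745, Ca 4912, Si 3232.
So the third ionization energies run Al < Si < Ca.

Ca > Si > Al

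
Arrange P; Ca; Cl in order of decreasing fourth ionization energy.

Ca > Cl > P

After 3 electrons have been removed, what remains? P³⁺ still has 2 valence electrons; Ca³⁺ is already 1 electron into the core; Cl³⁺ still has 4 valence electrons.
Breaking into a closed-shell core is much more expensive than removing a leftover valence electron — Ca has the largest IE_4 here.
Valence configurations: P³⁺ [Ne]3s², Cl³⁺ [Ne]3s²3p².
The numbers (kJ/mol): P 4964, Ca 6491, Cl 5159.
Putting it together, IE_4: P < Cl < Ca.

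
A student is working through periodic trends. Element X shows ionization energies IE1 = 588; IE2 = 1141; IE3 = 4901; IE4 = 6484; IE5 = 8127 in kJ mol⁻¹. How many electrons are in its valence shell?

2

Look for the largest jump between consecutive ionization energies: IE3/IE2 ≈ 4.3, far larger than any earlier ratio.
That jump marks the point where a core electron is being removed. So the atom has 2 valence electrons.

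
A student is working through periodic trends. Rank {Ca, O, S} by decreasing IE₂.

O > S > Ca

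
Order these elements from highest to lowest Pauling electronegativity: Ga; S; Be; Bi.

Be is in period 2, group 2; S is in period 3, group 16; Ga is in period 4, group 13; Bi is in period 6, group 15.
Smaller atoms with higher effective nuclear charge are more electronegative.
Neither a single period nor a single group — weigh both effects.
Ga > Be: period and group pull opposite ways; the across-period shift dominates (1.81 vs 1.57).
Bi > Ga: period and group pull opposite ways; the across-period shift dominates (2.02 vs 1.81).
S > Bi: relative to Bi, both the across-period and down-group shifts push S's electronegativity up.
Tabulated electronegativity (Pauling): Be 1.57, S 2.58, Ga 1.81, Bi 2.02.
So from highest to lowest: S > Bi > Ga > Be.

S > Bi > Ga > Be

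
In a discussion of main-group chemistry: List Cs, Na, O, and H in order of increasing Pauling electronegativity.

Atoms toward the upper right of the periodic table pull bonding electrons most strongly.
Here both period and group differ, so the two effects have to be weighed against each other.
Na > Cs: Na sits above Cs in group 1, so the down-group effect alone puts Na higher.
H > Na: they share group 1; the group trend gives H the larger value.
O > H: the two effects oppose for this pair; the across-period effect wins (3.44 vs 2.20).
For reference (Pauling): H 2.20, O 3.44, Na 0.93, Cs 0.79.
So from lowest to highest: Cs < Na < H < O.

Cs < Na < H < O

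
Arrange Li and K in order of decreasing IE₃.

Li > K

The third ionization energy removes an electron from the +2 ion. For each element: Li²⁺ is already 1 electron into the core; K²⁺ is already 1 electron into the core.
All of these are removing an electron from a noble-gas core or deeper; the smaller core (lower principal quantum number) is held far more tightly, and within a period the higher nuclear charge binds the same core more tightly.
Approximate IE_3 values (kJ/mol): Li 11815, K 4420.
Hence IE_3: K < Li.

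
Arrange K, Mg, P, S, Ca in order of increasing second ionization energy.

Consider each +1 ion: K⁺ is the bare [Ar] core; Mg⁺ still has 1 valence electron; P⁺ still has 4 valence electrons; S⁺ still has 5 valence electrons; Ca⁺ still has 1 valence electron.
Pulling an electron out of a noble-gas core costs far more than removing a remaining valence electron, so K sits at the high end of IE_2.
Valence configurations: Mg⁺ [Ne]3s¹, P⁺ [Ne]3s²3p², S⁺ [Ne]3s²3p³, Ca⁺ [Ar]4s¹.
Approximate IE_2 values (kJ/mol): K 3052, Mg 1451, P 1907, S 2252, Ca 1145.
Overall IE_2 order: Ca < Mg < P < S < K.

Ca < Mg < P < S < K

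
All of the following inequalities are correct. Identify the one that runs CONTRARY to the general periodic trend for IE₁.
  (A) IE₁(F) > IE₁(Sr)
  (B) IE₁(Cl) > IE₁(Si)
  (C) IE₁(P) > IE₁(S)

(C)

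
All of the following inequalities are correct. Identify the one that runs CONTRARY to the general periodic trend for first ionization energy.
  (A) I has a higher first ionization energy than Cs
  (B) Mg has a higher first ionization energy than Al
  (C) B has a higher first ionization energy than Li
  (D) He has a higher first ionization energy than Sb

(B)

The general trend: first ionization energy increases across a period and decreases down a group.
(A) I (period 5, group 17) vs Cs (period 6, group 1): the stated order agrees with the simple trend.
(B) Mg (period 3, group 2) vs Al (period 3, group 13): the stated order contradicts the simple trend.
(C) B (period 2, group 13) vs Li (period 2, group 1): the stated order agrees with the simple trend.
(D) He (period 1, group 18) vs Sb (period 5, group 15): the stated order agrees with the simple trend.
The exception is (B): Al's single 3p electron is easier to remove than one from Mg's filled 3s².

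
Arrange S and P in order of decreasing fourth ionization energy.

P > S

IE_4 is the cost of taking one more electron from the +3 cation: S³⁺ still has 3 valence electrons; P³⁺ still has 2 valence electrons.
All are still removing valence electrons, so compare the +3 ions as you would atoms: IE_4 generally rises across a period (higher Z_eff) and falls down a group (larger shell), subject to the usual subshell exceptions.
Valence configurations: S³⁺ [Ne]3s²3p¹, P³⁺ [Ne]3s².
S³⁺ loses a lone 3p electron whereas P³⁺ must break into a filled 3s² pair, so IE_4(P) > IE_4(S) even though S has the higher nuclear charge.
Approximate IE_4 values (kJ/mol): S 4556, P 4964.
Overall IE_4 order: S < P.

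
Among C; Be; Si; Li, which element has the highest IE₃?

Be

IE_3 is the cost of taking one more electron from the +2 cation: C²⁺ still has 2 valence electrons; Be²⁺ is the bare [He] core; Si²⁺ still has 2 valence electrons; Li²⁺ is already 1 electron into the core.
Pulling an electron out of a noble-gas core costs far more than removing a remaining valence electron, so Li and Be sit at the high end of IE_3.
Valence configurations: C²⁺ [He]2s², Si²⁺ [Ne]3s².
Tabulated IE_3 (kJ/mol): C 4620, Be 14849, Si 3232, Li 11815.
Hence IE_3: Si < C < Li < Be.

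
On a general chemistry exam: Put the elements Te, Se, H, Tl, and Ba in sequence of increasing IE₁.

Across a period the outer electron is held more tightly (higher IE₁); down a group it sits in a higher shell, more shielded, and comes off more easily.
Neither a single period nor a single group — weigh both effects.
Tl > Ba: both are in period 6; the period trend gives Tl the larger value.
Te > Tl: both effects reinforce here, so Te is clearly the higher of the two.
Se > Te: Se sits above Te in group 16, so the down-group effect alone puts Se higher.
H > Se: the two effects oppose for this pair; the down-group effect wins (1312 vs 941 kJ/mol).
Tabulated first ionization energy (kJ/mol): H 1312, Se 941, Te 869, Ba 503, Tl 589.
So from lowest to highest: Ba < Tl < Te < Se < H.

Ba < Tl < Te < Se < H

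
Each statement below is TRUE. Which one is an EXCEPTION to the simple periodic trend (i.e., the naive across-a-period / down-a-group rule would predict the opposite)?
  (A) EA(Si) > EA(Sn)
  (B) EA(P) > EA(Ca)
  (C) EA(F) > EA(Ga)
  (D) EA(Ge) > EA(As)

(D)

The general trend: electron affinity increases across a period and decreases down a group.
(A) Si (period 3, group 14) vs Sn (period 5, group 14): the stated order agrees with the simple trend.
(B) P (period 3, group 15) vs Ca (period 4, group 2): the stated order agrees with the simple trend.
(C) F (period 2, group 17) vs Ga (period 4, group 13): the stated order agrees with the simple trend.
(D) Ge (period 4, group 14) vs As (period 4, group 15): the stated order contradicts the simple trend.
The exception is (D): adding an electron to As's half-filled 4p³ is unfavourable, so Ge (4p²) has the more exothermic EA.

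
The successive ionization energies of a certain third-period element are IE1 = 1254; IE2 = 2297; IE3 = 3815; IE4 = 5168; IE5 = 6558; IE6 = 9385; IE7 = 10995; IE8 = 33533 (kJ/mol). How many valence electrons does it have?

Look for the largest jump between consecutive ionization energies: IE8/IE7 ≈ 3.0, far larger than any earlier ratio.
That jump marks the point where a core electron is being removed. So the atom has 7 valence electrons.

7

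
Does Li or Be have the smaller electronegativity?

Li

Li is in period 2, group 1; Be is in period 2, group 2.
EN rises left→right (higher Z_eff, smaller atoms) and falls top→bottom (larger, more shielded atoms).
All lie in period 2, so electronegativity increases left to right.
So Li has the smaller electronegativity (Li < Be).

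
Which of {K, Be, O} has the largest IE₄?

Be

Consider each +3 ion: K³⁺ is already 2 electrons into the core; Be³⁺ is already 1 electron into the core; O³⁺ still has 3 valence electrons.
Usually core removal costs more than valence removal, but here the competition is close: a tightly held n=2 valence electron can cost more to remove than an n=3 core electron, so the actual values have to decide it.
Approximate IE_4 values (kJ/mol): K 5877, Be 21007, O 7469.
Putting it together, IE_4: K < O < Be.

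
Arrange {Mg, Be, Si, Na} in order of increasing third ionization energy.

Si, Na, Mg, Be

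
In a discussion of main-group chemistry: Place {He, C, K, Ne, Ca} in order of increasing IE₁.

K < Ca < C < Ne < He

He is in period 1, group 18; C is in period 2, group 14; Ne is in period 2, group 18; K is in period 4, group 1; Ca is in period 4, group 2.
IE₁ increases left→right with effective nuclear charge and decreases top→bottom as the valence shell moves farther out.
Here both period and group differ, so the two effects have to be weighed against each other.
Ca > K: both are in period 4; the period trend gives Ca the larger value.
C > Ca: relative to Ca, both the across-period and down-group shifts push C's first ionization energy up.
Ne > C: both are in period 2; the period trend gives Ne the larger value.
He > Ne: He sits above Ne in group 18, so the down-group effect alone puts He higher.
Approximate values (kJ/mol): He 2372, C 1086, Ne 2081, K 419, Ca 590.
So from lowest to highest: K < Ca < C < Ne < He.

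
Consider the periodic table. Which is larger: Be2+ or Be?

Forming Be2+ removes 2 electrons from Be. Fewer electrons for the same nuclear charge means less shielding and a higher Z_eff on the remaining electrons, and for main-group metals the entire outer shell is lost.
A cation is smaller than its parent atom: Be2+ < Be.

Be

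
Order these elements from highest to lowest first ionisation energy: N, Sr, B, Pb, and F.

F > N > B > Pb > Sr

B is in period 2, group 13; N is in period 2, group 15; F is in period 2, group 17; Sr is in period 5, group 2; Pb is in period 6, group 14.
Removing the outermost electron gets harder across a period and easier down a group.
Here both period and group differ, so the two effects have to be weighed against each other.
Pb > Sr: the two effects oppose for this pair; the across-period effect wins (716 vs 550 kJ/mol).
B > Pb: period and group pull opposite ways; the down-group shift dominates (801 vs 716 kJ/mol).
N > B: both are in period 2; the period trend gives N the larger value.
F > N: F lies to the right of N in period 2, so the across-period effect alone puts F higher.
Tabulated first ionization energy (kJ/mol): B 801, N 1402, F 1681, Sr 550, Pb 716.
So from highest to lowest: F > N > B > Pb > Sr.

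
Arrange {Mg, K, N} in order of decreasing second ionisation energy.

K, N, Mg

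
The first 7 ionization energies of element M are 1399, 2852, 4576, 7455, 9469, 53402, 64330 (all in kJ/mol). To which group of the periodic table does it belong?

Group 15

Look for the largest jump between consecutive ionization energies: IE6/IE5 ≈ 5.6, far larger than any earlier ratio.
That jump marks the point where a core electron is being removed. So the atom has 5 valence electrons.
A main-group element with 5 valence electrons is in group 15.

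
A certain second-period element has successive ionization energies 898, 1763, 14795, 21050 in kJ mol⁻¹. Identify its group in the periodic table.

Group 2

Look for the largest jump between consecutive ionization energies: IE3/IE2 ≈ 8.4, far larger than any earlier ratio.
That jump marks the point where a core electron is being removed. So the atom has 2 valence electrons.
A main-group element with 2 valence electrons is in group 2.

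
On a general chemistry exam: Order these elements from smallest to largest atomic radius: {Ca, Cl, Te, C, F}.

C is in period 2, group 14; F is in period 2, group 17; Cl is in period 3, group 17; Ca is in period 4, group 2; Te is in period 5, group 16.
Radius decreases left→right (rising Z_eff, same n) and increases top→bottom (higher n).
Here both period and group differ, so the two effects have to be weighed against each other.
C > F: both are in period 2; the period trend gives C the larger value.
Cl > C: the two effects oppose for this pair; the down-group effect wins (99 vs 75 pm).
Te > Cl: relative to Cl, both the across-period and down-group shifts push Te's atomic radius up.
Ca > Te: the two effects oppose for this pair; the across-period effect wins (171 vs 136 pm).
Tabulated atomic radius (pm): C 75, F 64, Cl 99, Ca 171, Te 136.
So from smallest to largest: F < C < Cl < Te < Ca.

F < C < Cl < Te < Ca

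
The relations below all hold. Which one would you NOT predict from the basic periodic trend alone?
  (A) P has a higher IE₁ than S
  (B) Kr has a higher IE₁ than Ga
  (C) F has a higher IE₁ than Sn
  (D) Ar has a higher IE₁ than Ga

(A)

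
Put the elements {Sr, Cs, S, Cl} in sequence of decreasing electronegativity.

Cl, S, Sr, Cs

S is in period 3, group 16; Cl is in period 3, group 17; Sr is in period 5, group 2; Cs is in period 6, group 1.
EN rises left→right (higher Z_eff, smaller atoms) and falls top→bottom (larger, more shielded atoms).
These span different periods and groups, so the two trends combine.
Sr > Cs: both effects reinforce here, so Sr is clearly the higher of the two.
S > Sr: both effects reinforce here, so S is clearly the higher of the two.
Cl > S: both are in period 3; the period trend gives Cl the larger value.
Tabulated electronegativity (Pauling): S 2.58, Cl 3.16, Sr 0.95, Cs 0.79.
So from highest to lowest: Cl > S > Sr > Cs.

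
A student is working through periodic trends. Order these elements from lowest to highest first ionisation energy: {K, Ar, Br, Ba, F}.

K, Ba, Br, Ar, F

F is in period 2, group 17; Ar is in period 3, group 18; K is in period 4, group 1; Br is in period 4, group 17; Ba is in period 6, group 2.
IE₁ increases left→right with effective nuclear charge and decreases top→bottom as the valence shell moves farther out.
Neither a single period nor a single group — weigh both effects.
Ba > K: the two effects oppose for this pair; the across-period effect wins (503 vs 419 kJ/mol).
Br > Ba: relative to Ba, both the across-period and down-group shifts push Br's first ionization energy up.
Ar > Br: relative to Br, both the across-period and down-group shifts push Ar's first ionization energy up.
F > Ar: period and group pull opposite ways; the down-group shift dominates (1681 vs 1521 kJ/mol).
For reference (kJ/mol): F 1681, Ar 1521, K 419, Br 1140, Ba 503.
So from lowest to highest: K < Ba < Br < Ar < F.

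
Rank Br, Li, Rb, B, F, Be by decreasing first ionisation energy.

Li is in period 2, group 1; Be is in period 2, group 2; B is in period 2, group 13; F is in period 2, group 17; Br is in period 4, group 17; Rb is in period 5, group 1.
IE₁ increases left→right with effective nuclear charge and decreases top→bottom as the valence shell moves farther out.
Here both period and group differ, so the two effects have to be weighed against each other.
Li > Rb: they share group 1; the group trend gives Li the larger value.
B > Li: both are in period 2; the period trend gives B the larger value.
Be > B: this pair runs against the simple trend — see the exception note.
Br > Be: the two effects oppose for this pair; the across-period effect wins (1140 vs 900 kJ/mol).
F > Br: they share group 17; the group trend gives F the larger value.
Note the exception: Be has a higher first ionization energy than B, contrary to the simple trend — removing B's lone 2p electron is easier than breaking Be's filled 2s².
Tabulated first ionization energy (kJ/mol): Li 520, Be 900, B 801, F 1681, Br 1140, Rb 403.
So from highest to lowest: F > Br > Be > B > Li > Rb.

F > Br > Be > B > Li > Rb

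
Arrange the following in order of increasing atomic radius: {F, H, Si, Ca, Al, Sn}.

H < F < Si < Al < Sn < Ca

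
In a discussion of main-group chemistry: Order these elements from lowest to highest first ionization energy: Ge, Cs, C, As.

Cs, Ge, As, C

Removing the outermost electron gets harder across a period and easier down a group.
Here both period and group differ, so the two effects have to be weighed against each other.
Ge > Cs: both effects reinforce here, so Ge is clearly the higher of the two.
As > Ge: As lies to the right of Ge in period 4, so the across-period effect alone puts As higher.
C > As: the two effects oppose for this pair; the down-group effect wins (1086 vs 947 kJ/mol).
For reference (kJ/mol): C 1086, Ge 762, As 947, Cs 376.
So from lowest to highest: Cs < Ge < As < C.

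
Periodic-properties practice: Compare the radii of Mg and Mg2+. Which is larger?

Forming Mg2+ removes 2 electrons from Mg. Fewer electrons for the same nuclear charge means less shielding and a higher Z_eff on the remaining electrons, and for main-group metals the entire outer shell is lost.
A cation is smaller than its parent atom: Mg2+ < Mg.

Mg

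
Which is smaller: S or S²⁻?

S

Forming S²⁻ adds 2 electrons to S. More electron–electron repulsion in the same shell, with unchanged nuclear charge, lets the cloud expand.
An anion is larger than its parent atom: S²⁻ > S.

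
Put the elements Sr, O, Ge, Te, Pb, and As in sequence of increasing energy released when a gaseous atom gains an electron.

Adding an electron releases more energy for atoms nearer the top right (short of the noble gases).
These span different periods and groups, so the two trends combine.
Pb > Sr: the two effects oppose for this pair; the across-period effect wins (35 vs 5 kJ/mol).
As > Pb: both effects reinforce here, so As is clearly the higher of the two.
Ge > As: this pair runs against the simple trend — see the exception note.
O > Ge: both effects reinforce here, so O is clearly the higher of the two.
Te > O: this pair runs against the simple trend — see the exception note.
Note the exception: Ge has a higher electron affinity than As, contrary to the simple trend — adding an electron to As's half-filled 4p³ is unfavourable, so Ge (4p²) has the more exothermic EA.
Note the exception: Te has a higher electron affinity than O, contrary to the simple trend — O's compact 2p subshell gives strong electron–electron repulsion on the added electron.
Tabulated electron affinity (kJ/mol): O 141, Ge 119, As 78, Sr 5, Te 190, Pb 35.
So from lowest to highest: Sr < Pb < As < Ge < O < Te.

Sr < Pb < As < Ge < O < Te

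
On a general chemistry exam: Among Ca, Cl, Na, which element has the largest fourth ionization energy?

Na

IE_4 is the cost of taking one more electron from the +3 cation: Ca³⁺ is already 1 electron into the core; Cl³⁺ still has 4 valence electrons; Na³⁺ is already 2 electrons into the core.
Core electrons are held far more tightly than valence electrons, so Ca and Na top the IE_4 order.
Approximate IE_4 values (kJ/mol): Ca 6491, Cl 5159, Na 9543.
Overall IE_4 order: Cl < Ca < Na.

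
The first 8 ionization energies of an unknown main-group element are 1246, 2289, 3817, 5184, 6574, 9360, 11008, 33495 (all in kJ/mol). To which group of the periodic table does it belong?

Look for the largest jump between consecutive ionization energies: IE8/IE7 ≈ 3.0, far larger than any earlier ratio.
That jump marks the point where a core electron is being removed. So the atom has 7 valence electrons.
A main-group element with 7 valence electrons is in group 17.

Group 17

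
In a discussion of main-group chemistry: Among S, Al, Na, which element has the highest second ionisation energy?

Na

The second ionization energy removes an electron from the +1 ion. For each element: S⁺ still has 5 valence electrons; Al⁺ still has 2 valence electrons; Na⁺ is the bare [Ne] core.
Core electrons are held far more tightly than valence electrons, so Na tops the IE_2 order.
Valence configurations: S⁺ [Ne]3s²3p³, Al⁺ [Ne]3s².
Tabulated IE_2 (kJ/mol): S 2252, Al 1817, Na 4562.
Hence IE_2: Al < S < Na.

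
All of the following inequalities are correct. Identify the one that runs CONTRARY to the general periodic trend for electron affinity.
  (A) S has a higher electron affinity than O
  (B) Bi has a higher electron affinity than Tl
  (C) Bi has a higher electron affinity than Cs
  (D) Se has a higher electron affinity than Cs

The general trend: electron affinity increases across a period and decreases down a group.
(A) S (period 3, group 16) vs O (period 2, group 16): the stated order contradicts the simple trend.
(B) Bi (period 6, group 15) vs Tl (period 6, group 13): the stated order agrees with the simple trend.
(C) Bi (period 6, group 15) vs Cs (period 6, group 1): the stated order agrees with the simple trend.
(D) Se (period 4, group 16) vs Cs (period 6, group 1): the stated order agrees with the simple trend.
The exception is (A): the compact 2p subshell of O repels the added electron more than S's larger 3p does.

(A)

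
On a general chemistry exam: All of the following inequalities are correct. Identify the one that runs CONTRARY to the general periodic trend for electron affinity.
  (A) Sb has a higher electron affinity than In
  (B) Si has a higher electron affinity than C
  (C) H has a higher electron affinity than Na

The general trend: electron affinity increases across a period and decreases down a group.
(A) Sb (period 5, group 15) vs In (period 5, group 13): the stated order agrees with the simple trend.
(B) Si (period 3, group 14) vs C (period 2, group 14): the stated order contradicts the simple trend.
(C) H (period 1, group 1) vs Na (period 3, group 1): the stated order agrees with the simple trend.
The exception is (B): Si's larger, more diffuse 3p orbitals accept an added electron slightly more readily than C's compact 2p.

(B)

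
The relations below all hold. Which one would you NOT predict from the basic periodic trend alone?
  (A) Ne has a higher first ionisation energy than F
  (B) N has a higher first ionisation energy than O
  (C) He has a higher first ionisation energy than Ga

The general trend: first ionisation energy increases across a period and decreases down a group.
(A) Ne (period 2, group 18) vs F (period 2, group 17): the stated order agrees with the simple trend.
(B) N (period 2, group 15) vs O (period 2, group 16): the stated order contradicts the simple trend.
(C) He (period 1, group 18) vs Ga (period 4, group 13): the stated order agrees with the simple trend.
The exception is (B): pairing an electron in O's 2p⁴ costs repulsion energy, so O ionizes more easily than half-filled N (2p³).

(B)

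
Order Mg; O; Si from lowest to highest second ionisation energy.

Mg, Si, O

Consider each +1 ion: Mg⁺ still has 1 valence electron; O⁺ still has 5 valence electrons; Si⁺ still has 3 valence electrons.
All are still removing valence electrons, so compare the +1 ions as you would atoms: IE_2 generally rises across a period (higher Z_eff) and falls down a group (larger shell), subject to the usual subshell exceptions.
Valence configurations: Mg⁺ [Ne]3s¹, O⁺ [He]2s²2p³, Si⁺ [Ne]3s²3p¹.
The numbers (kJ/mol): Mg 1451, O 3388, Si 1577.
Hence IE_2: Mg < Si < O.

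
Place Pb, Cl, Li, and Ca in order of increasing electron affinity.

Ca < Pb < Li < Cl

Li is in period 2, group 1; Cl is in period 3, group 17; Ca is in period 4, group 2; Pb is in period 6, group 14.
EA tends to increase across a period and decrease down a group, though the pattern is less regular than for IE or radius.
Neither a single period nor a single group — weigh both effects.
Pb > Ca: the two effects oppose for this pair; the across-period effect wins (35 vs 2 kJ/mol).
Li > Pb: period and group pull opposite ways; the down-group shift dominates (60 vs 35 kJ/mol).
Cl > Li: period and group pull opposite ways; the across-period shift dominates (349 vs 60 kJ/mol).
For reference (kJ/mol): Li 60, Cl 349, Ca 2, Pb 35.
So from lowest to highest: Ca < Pb < Li < Cl.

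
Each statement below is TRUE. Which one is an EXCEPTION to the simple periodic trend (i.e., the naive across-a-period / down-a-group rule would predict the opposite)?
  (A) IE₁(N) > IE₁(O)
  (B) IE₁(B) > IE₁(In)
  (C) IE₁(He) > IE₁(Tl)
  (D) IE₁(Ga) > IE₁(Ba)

(A)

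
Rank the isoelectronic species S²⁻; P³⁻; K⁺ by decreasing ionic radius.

P³⁻ > S²⁻ > K⁺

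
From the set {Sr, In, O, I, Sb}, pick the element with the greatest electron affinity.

O is in period 2, group 16; Sr is in period 5, group 2; In is in period 5, group 13; Sb is in period 5, group 15; I is in period 5, group 17.
Adding an electron releases more energy for atoms nearer the top right (short of the noble gases).
These span different periods and groups, so the two trends combine.
In > Sr: In lies to the right of Sr in period 5, so the across-period effect alone puts In higher.
Sb > In: Sb lies to the right of In in period 5, so the across-period effect alone puts Sb higher.
O > Sb: both effects reinforce here, so O is clearly the higher of the two.
I > O: the two effects oppose for this pair; the across-period effect wins (295 vs 141 kJ/mol).
For reference (kJ/mol): O 141, Sr 5, In 29, Sb 103, I 295.
The greatest electron affinity among these belongs to I.

I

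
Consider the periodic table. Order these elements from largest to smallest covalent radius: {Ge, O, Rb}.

Moving right in a period, electrons are added to the same shell under a stronger nuclear pull, so atoms get smaller; moving down, a new shell is opened and atoms get larger.
These span different periods and groups, so the two trends combine.
Ge > O: relative to O, both the across-period and down-group shifts push Ge's atomic radius up.
Rb > Ge: both effects reinforce here, so Rb is clearly the larger of the two.
Tabulated atomic radius (pm): O 63, Ge 121, Rb 210.
So from largest to smallest: Rb > Ge > O.

Rb > Ge > O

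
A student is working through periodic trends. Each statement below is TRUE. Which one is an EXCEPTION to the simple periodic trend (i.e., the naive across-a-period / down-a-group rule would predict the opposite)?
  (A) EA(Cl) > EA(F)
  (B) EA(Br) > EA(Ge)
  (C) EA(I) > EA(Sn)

The general trend: electron affinity increases across a period and decreases down a group.
(A) Cl (period 3, group 17) vs F (period 2, group 17): the stated order contradicts the simple trend.
(B) Br (period 4, group 17) vs Ge (period 4, group 14): the stated order agrees with the simple trend.
(C) I (period 5, group 17) vs Sn (period 5, group 14): the stated order agrees with the simple trend.
The exception is (A): F's small 2p subshell makes the incoming electron feel strong e⁻–e⁻ repulsion, so Cl actually releases more energy on gaining an electron.

(A)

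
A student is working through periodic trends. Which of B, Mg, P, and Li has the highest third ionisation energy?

The third ionization energy removes an electron from the +2 ion. For each element: B²⁺ still has 1 valence electron; Mg²⁺ is the bare [Ne] core; P²⁺ still has 3 valence electrons; Li²⁺ is already 1 electron into the core.
Core electrons are held far more tightly than valence electrons, so Mg and Li top the IE_3 order.
Valence configurations: B²⁺ [He]2s¹, P²⁺ [Ne]3s²3p¹.
Tabulated IE_3 (kJ/mol): B 3660, Mg 7733, P 2914, Li 11815.
Putting it together, IE_3: P < B < Mg < Li.

Li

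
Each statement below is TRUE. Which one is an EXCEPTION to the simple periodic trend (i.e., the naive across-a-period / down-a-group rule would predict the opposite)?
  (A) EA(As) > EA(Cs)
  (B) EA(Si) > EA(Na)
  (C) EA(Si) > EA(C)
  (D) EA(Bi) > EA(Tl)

(C)

The general trend: electron affinity increases across a period and decreases down a group.
(A) As (period 4, group 15) vs Cs (period 6, group 1): the stated order agrees with the simple trend.
(B) Si (period 3, group 14) vs Na (period 3, group 1): the stated order agrees with the simple trend.
(C) Si (period 3, group 14) vs C (period 2, group 14): the stated order contradicts the simple trend.
(D) Bi (period 6, group 15) vs Tl (period 6, group 13): the stated order agrees with the simple trend.
The exception is (C): Si's larger, more diffuse 3p orbitals accept an added electron slightly more readily than C's compact 2p.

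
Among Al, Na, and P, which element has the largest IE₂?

Na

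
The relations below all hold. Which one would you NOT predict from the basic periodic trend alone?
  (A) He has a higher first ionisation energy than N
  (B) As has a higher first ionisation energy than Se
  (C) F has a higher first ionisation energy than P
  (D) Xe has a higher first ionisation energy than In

The general trend: first ionisation energy increases across a period and decreases down a group.
(A) He (period 1, group 18) vs N (period 2, group 15): the stated order agrees with the simple trend.
(B) As (period 4, group 15) vs Se (period 4, group 16): the stated order contradicts the simple trend.
(C) F (period 2, group 17) vs P (period 3, group 15): the stated order agrees with the simple trend.
(D) Xe (period 5, group 18) vs In (period 5, group 13): the stated order agrees with the simple trend.
The exception is (B): Se (4p⁴) ionizes more easily than half-filled As (4p³).

(B)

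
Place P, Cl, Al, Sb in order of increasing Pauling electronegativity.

Al is in period 3, group 13; P is in period 3, group 15; Cl is in period 3, group 17; Sb is in period 5, group 15.
EN rises left→right (higher Z_eff, smaller atoms) and falls top→bottom (larger, more shielded atoms).
Here both period and group differ, so the two effects have to be weighed against each other.
Sb > Al: period and group pull opposite ways; the across-period shift dominates (2.05 vs 1.61).
P > Sb: P sits above Sb in group 15, so the down-group effect alone puts P higher.
Cl > P: Cl lies to the right of P in period 3, so the across-period effect alone puts Cl higher.
Tabulated electronegativity (Pauling): Al 1.61, P 2.19, Cl 3.16, Sb 2.05.
So from lowest to highest: Al < Sb < P < Cl.

Al, Sb, P, Cl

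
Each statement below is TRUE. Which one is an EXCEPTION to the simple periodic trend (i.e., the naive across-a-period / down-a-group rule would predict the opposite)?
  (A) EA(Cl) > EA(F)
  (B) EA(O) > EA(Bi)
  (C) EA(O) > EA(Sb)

(A)

The general trend: electron affinity increases across a period and decreases down a group.
(A) Cl (period 3, group 17) vs F (period 2, group 17): the stated order contradicts the simple trend.
(B) O (period 2, group 16) vs Bi (period 6, group 15): the stated order agrees with the simple trend.
(C) O (period 2, group 16) vs Sb (period 5, group 15): the stated order agrees with the simple trend.
The exception is (A): F's small 2p subshell makes the incoming electron feel strong e⁻–e⁻ repulsion, so Cl actually releases more energy on gaining an electron.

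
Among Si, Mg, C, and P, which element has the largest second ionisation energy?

C

After 1 electron has been removed, what remains? Si⁺ still has 3 valence electrons; Mg⁺ still has 1 valence electron; C⁺ still has 3 valence electrons; P⁺ still has 4 valence electrons.
All are still removing valence electrons, so compare the +1 ions as you would atoms: IE_2 generally rises across a period (higher Z_eff) and falls down a group (larger shell), subject to the usual subshell exceptions.
Valence configurations: Si⁺ [Ne]3s²3p¹, Mg⁺ [Ne]3s¹, C⁺ [He]2s²2p¹, P⁺ [Ne]3s²3p².
The numbers (kJ/mol): Si 1577, Mg 1451, C 2353, P 1907.
Overall IE_2 order: Mg < Si < P < C.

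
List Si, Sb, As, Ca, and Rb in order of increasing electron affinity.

Ca, Rb, As, Sb, Si

Si is in period 3, group 14; Ca is in period 4, group 2; As is in period 4, group 15; Rb is in period 5, group 1; Sb is in period 5, group 15.
EA tends to increase across a period and decrease down a group, though the pattern is less regular than for IE or radius.
Here both period and group differ, so the two effects have to be weighed against each other.
Rb > Ca: this pair runs against the simple trend — see the exception note.
As > Rb: relative to Rb, both the across-period and down-group shifts push As's electron affinity up.
Sb > As: this pair runs against the simple trend — see the exception note.
Si > Sb: the two effects oppose for this pair; the down-group effect wins (134 vs 103 kJ/mol).
Note the exception: Rb has a higher electron affinity than Ca, contrary to the simple trend — adding an electron to Ca (ns²) has to open a new, higher-energy np subshell, which is unfavourable.
Note the exception: Sb has a higher electron affinity than As, contrary to the simple trend — both are half-filled np³, but the pairing/repulsion penalty for the added electron shrinks as the p orbitals become larger and more diffuse down the group, and for Sb that outweighs the weaker nuclear attraction.
Approximate values (kJ/mol): Si 134, Ca 2, As 78, Rb 47, Sb 103.
So from lowest to highest: Ca < Rb < As < Sb < Si.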